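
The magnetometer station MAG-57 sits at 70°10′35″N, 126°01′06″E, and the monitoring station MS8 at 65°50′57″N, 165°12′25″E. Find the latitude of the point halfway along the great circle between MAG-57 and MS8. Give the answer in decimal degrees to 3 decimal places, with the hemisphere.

69.163°N

MAG-57: φ = +70.17639°, λ = +126.01833°
MS8: φ = +65.84917°, λ = +165.20694°
Bx = cos φ₂ cos Δλ = 0.317112,  By = cos φ₂ sin Δλ = 0.258526
φₘ = atan2(sin φ₁ + sin φ₂, √((cos φ₁ + Bx)² + By²)) = 69.16338°
λₘ = λ₁ + atan2(By, cos φ₁ + Bx) = 147.52034°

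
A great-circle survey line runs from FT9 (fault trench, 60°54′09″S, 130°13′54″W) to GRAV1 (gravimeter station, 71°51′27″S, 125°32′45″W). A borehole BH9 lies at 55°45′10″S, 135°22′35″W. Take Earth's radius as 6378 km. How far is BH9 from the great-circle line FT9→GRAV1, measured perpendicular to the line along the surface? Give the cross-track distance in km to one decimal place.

245.2 km

FT9: φ = -60.90250°, λ = -130.23167°
GRAV1: φ = -71.85750°, λ = -125.54583°
BH9: φ = -55.75278°, λ = -135.37639°
δ₁₃ = central angle FT9→BH9 = 0.101424 rad  (haversine)
θ₁₃ = bearing FT9→BH9 = 330.105°,  θ₁₂ = bearing FT9→GRAV1 = 172.412°
dₓₜ = R·arcsin(sin δ₁₃ · sin(θ₁₃ − θ₁₂)) = 6378·arcsin(0.10125·sin(157.693°)) = 245.174 km
|dₓₜ| = 245.174 km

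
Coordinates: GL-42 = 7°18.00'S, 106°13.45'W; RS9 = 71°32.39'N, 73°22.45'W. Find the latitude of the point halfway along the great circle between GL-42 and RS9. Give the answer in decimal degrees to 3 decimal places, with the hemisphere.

32.905°N

GL-42: φ = -7.30000°, λ = -106.22417°
RS9: φ = +71.53983°, λ = -73.37417°
Bx = cos φ₂ cos Δλ = 0.266012,  By = cos φ₂ sin Δλ = 0.171762
φₘ = atan2(sin φ₁ + sin φ₂, √((cos φ₁ + Bx)² + By²)) = 32.90484°
λₘ = λ₁ + atan2(By, cos φ₁ + Bx) = -98.44877°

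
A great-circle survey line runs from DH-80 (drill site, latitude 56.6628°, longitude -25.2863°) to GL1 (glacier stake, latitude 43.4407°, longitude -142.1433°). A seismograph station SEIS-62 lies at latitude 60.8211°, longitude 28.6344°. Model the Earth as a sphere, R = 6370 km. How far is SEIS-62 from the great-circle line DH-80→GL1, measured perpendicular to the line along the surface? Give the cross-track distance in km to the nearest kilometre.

2964 km

δ₁₃ = central angle DH-80→SEIS-62 = 0.479510 rad  (haversine)
θ₁₃ = bearing DH-80→SEIS-62 = 58.659°,  θ₁₂ = bearing DH-80→GL1 = 315.183°
dₓₜ = R·arcsin(sin δ₁₃ · sin(θ₁₃ − θ₁₂)) = 6370·arcsin(0.46134·sin(-256.524°)) = 2963.619 km
|dₓₜ| = 2963.619 km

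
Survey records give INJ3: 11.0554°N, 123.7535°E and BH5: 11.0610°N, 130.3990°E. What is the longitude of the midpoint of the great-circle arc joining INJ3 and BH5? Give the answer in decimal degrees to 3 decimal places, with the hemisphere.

127.076°E

Bx = cos φ₂ cos Δλ = 0.974829,  By = cos φ₂ sin Δλ = 0.113576
φₘ = atan2(sin φ₁ + sin φ₂, √((cos φ₁ + Bx)² + By²)) = 11.07636°
λₘ = λ₁ + atan2(By, cos φ₁ + Bx) = 127.07622°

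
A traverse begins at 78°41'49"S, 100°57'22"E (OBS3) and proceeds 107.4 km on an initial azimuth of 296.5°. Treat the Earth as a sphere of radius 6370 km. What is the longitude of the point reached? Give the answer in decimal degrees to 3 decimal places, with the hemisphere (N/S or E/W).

96.713°E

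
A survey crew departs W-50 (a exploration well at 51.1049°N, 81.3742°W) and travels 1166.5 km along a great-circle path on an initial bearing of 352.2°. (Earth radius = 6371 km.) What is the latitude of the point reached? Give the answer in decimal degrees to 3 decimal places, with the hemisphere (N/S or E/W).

δ = d/R = 1166.5/6371 = 0.183095 rad
φ₂ = arcsin(sin φ₁ cos δ + cos φ₁ sin δ cos θ)
   = arcsin(0.77830·0.98328 + 0.62790·0.18207·0.99075) = 61.46835°
λ₂ = λ₁ + atan2(sin θ sin δ cos φ₁, cos δ − sin φ₁ sin φ₂) = -84.33964°

61.468°N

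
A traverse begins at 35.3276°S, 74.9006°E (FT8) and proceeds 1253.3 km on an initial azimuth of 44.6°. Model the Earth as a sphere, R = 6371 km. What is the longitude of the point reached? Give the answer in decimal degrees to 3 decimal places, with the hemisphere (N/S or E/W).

83.759°E

δ = d/R = 1253.3/6371 = 0.196720 rad
φ₂ = arcsin(sin φ₁ cos δ + cos φ₁ sin δ cos θ)
   = arcsin(-0.57825·0.98071 + 0.81586·0.19545·0.71203) = -26.97211°
λ₂ = λ₁ + atan2(sin θ sin δ cos φ₁, cos δ − sin φ₁ sin φ₂) = 83.75869°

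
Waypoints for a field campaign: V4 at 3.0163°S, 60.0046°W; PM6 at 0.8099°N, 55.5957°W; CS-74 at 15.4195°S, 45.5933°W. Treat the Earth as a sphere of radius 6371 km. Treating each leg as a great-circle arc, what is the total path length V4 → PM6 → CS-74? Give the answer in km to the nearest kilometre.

V4→PM6: c = 0.101865 rad, d = 648.98 km
PM6→CS-74: c = 0.331671 rad, d = 2113.08 km
Total = 648.98 + 2113.08 = 2762.06 km

2762 km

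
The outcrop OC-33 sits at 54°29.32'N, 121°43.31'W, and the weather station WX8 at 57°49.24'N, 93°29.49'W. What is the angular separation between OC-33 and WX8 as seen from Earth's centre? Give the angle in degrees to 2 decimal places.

15.95°

OC-33: φ = +54.48867°, λ = -121.72183°
WX8: φ = +57.82067°, λ = -93.49150°
Δφ = 3.3320°,  Δλ = 28.2303°
a = sin²(Δφ/2) + cos φ₁ cos φ₂ sin²(Δλ/2) = 0.019243
c = 2·arcsin(√a) = 0.278339 rad = 15.9476°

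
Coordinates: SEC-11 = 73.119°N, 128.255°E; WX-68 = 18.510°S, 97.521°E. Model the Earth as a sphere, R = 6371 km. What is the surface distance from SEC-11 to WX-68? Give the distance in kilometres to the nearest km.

Δφ = -91.6290°,  Δλ = -30.7340°
a = sin²(Δφ/2) + cos φ₁ cos φ₂ sin²(Δλ/2) = 0.533551
c = 2·arcsin(√a) = 1.637949 rad = 93.8476°
d = R·c = 6371 × 1.637949 = 10435.4 km

10435 km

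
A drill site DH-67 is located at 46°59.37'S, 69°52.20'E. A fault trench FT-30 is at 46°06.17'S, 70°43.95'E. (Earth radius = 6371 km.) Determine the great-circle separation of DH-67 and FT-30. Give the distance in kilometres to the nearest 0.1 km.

118.6 km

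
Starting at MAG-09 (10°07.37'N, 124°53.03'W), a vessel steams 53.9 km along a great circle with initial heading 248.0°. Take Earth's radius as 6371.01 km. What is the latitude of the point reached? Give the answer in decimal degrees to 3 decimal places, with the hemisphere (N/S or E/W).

9.941°N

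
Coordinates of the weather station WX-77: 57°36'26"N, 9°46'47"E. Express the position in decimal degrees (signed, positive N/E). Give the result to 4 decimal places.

+57.6072°, +9.7797°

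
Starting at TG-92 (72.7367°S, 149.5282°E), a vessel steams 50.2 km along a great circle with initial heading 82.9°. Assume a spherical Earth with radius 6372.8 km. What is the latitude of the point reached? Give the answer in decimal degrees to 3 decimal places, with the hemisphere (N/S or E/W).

72.675°S

δ = d/R = 50.2/6372.8 = 0.007877 rad
φ₂ = arcsin(sin φ₁ cos δ + cos φ₁ sin δ cos θ)
   = arcsin(-0.95495·0.99997 + 0.29676·0.00788·0.12360) = -72.67530°
λ₂ = λ₁ + atan2(sin θ sin δ cos φ₁, cos δ − sin φ₁ sin φ₂) = 151.03236°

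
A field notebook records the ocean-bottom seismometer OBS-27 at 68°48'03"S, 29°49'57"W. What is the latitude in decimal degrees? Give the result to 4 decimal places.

68.8008°S

68° + 48′/60 + 3″/3600 = 68 + 0.80000 + 0.00083 = 68.8008°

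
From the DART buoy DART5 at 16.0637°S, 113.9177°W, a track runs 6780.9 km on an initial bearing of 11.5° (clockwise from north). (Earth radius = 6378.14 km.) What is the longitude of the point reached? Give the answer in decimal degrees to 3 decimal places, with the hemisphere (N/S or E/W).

100.019°W

δ = d/R = 6780.9/6378.14 = 1.063147 rad
φ₂ = arcsin(sin φ₁ cos δ + cos φ₁ sin δ cos θ)
   = arcsin(-0.27671·0.48612 + 0.96095·0.87389·0.97992) = 43.50329°
λ₂ = λ₁ + atan2(sin θ sin δ cos φ₁, cos δ − sin φ₁ sin φ₂) = -100.01934°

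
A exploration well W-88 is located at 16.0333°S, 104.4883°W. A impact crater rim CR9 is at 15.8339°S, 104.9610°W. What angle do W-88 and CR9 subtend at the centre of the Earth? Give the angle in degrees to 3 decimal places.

0.496°

Δφ = 0.1994°,  Δλ = -0.4727°
a = sin²(Δφ/2) + cos φ₁ cos φ₂ sin²(Δλ/2) = 0.000019
c = 2·arcsin(√a) = 0.008663 rad = 0.4964°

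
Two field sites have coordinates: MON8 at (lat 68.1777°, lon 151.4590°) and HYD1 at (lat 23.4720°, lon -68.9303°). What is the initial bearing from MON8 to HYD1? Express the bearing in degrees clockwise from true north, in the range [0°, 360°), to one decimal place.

Δλ = 139.6107°
y = sin Δλ · cos φ₂ = 0.594361
x = cos φ₁ sin φ₂ − sin φ₁ cos φ₂ cos Δλ = 0.796632
θ = atan2(y, x) = 36.7263° → 36.7263° (mod 360°)

36.7°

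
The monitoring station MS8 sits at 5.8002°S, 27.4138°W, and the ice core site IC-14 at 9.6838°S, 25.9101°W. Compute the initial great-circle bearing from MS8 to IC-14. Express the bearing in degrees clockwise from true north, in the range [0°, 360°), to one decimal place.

159.1°

Δλ = 1.5037°
y = sin Δλ · cos φ₂ = 0.025868
x = cos φ₁ sin φ₂ − sin φ₁ cos φ₂ cos Δλ = -0.067764
θ = atan2(y, x) = 159.1066° → 159.1066° (mod 360°)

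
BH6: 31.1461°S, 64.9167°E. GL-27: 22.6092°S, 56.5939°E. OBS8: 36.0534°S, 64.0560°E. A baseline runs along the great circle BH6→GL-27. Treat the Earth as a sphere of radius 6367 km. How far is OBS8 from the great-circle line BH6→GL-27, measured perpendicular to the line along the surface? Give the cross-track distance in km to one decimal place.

428.4 km

δ₁₃ = central angle BH6→OBS8 = 0.086556 rad  (haversine)
θ₁₃ = bearing BH6→OBS8 = 188.076°,  θ₁₂ = bearing BH6→GL-27 = 317.024°
dₓₜ = R·arcsin(sin δ₁₃ · sin(θ₁₃ − θ₁₂)) = 6367·arcsin(0.08645·sin(-128.949°)) = -428.388 km
|dₓₜ| = 428.388 km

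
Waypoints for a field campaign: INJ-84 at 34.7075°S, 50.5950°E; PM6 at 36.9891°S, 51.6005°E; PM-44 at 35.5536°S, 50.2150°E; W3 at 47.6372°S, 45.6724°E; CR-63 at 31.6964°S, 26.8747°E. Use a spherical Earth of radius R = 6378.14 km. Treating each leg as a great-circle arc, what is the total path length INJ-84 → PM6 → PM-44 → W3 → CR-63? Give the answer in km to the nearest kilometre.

INJ-84→PM6: c = 0.042285 rad, d = 269.70 km
PM6→PM-44: c = 0.031745 rad, d = 202.47 km
PM-44→W3: c = 0.218973 rad, d = 1396.64 km
W3→CR-63: c = 0.373745 rad, d = 2383.80 km
Total = 269.70 + 202.47 + 1396.64 + 2383.80 = 4252.61 km

4253 km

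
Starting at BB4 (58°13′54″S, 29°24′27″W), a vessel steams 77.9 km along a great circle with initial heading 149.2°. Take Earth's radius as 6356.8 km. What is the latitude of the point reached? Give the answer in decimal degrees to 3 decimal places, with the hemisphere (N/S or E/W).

58.833°S

BB4: φ = -58.23167°, λ = -29.40750°
δ = d/R = 77.9/6356.8 = 0.012255 rad
φ₂ = arcsin(sin φ₁ cos δ + cos φ₁ sin δ cos θ)
   = arcsin(-0.85018·0.99992 + 0.52649·0.01225·-0.85896) = -58.83292°
λ₂ = λ₁ + atan2(sin θ sin δ cos φ₁, cos δ − sin φ₁ sin φ₂) = -28.71282°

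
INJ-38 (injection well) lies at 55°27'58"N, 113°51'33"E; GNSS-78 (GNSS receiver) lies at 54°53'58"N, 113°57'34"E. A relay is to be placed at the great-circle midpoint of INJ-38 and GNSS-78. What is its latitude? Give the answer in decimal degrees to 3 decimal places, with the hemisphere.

INJ-38: φ = +55.46611°, λ = +113.85917°
GNSS-78: φ = +54.89944°, λ = +113.95944°
Bx = cos φ₂ cos Δλ = 0.575012,  By = cos φ₂ sin Δλ = 0.001006
φₘ = atan2(sin φ₁ + sin φ₂, √((cos φ₁ + Bx)² + By²)) = 55.18279°
λₘ = λ₁ + atan2(By, cos φ₁ + Bx) = 113.90966°

55.183°N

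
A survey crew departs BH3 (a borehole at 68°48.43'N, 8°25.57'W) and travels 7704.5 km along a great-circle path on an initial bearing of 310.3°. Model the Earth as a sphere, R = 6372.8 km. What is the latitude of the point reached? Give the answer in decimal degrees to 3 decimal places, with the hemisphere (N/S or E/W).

33.280°N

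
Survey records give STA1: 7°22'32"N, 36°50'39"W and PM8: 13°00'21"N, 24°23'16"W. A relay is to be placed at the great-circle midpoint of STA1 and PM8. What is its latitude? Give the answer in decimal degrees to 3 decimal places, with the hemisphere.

10.250°N

STA1: φ = +7.37556°, λ = -36.84417°
PM8: φ = +13.00583°, λ = -24.38778°
Bx = cos φ₂ cos Δλ = 0.951411,  By = cos φ₂ sin Δλ = 0.210163
φₘ = atan2(sin φ₁ + sin φ₂, √((cos φ₁ + Bx)² + By²)) = 10.24992°
λₘ = λ₁ + atan2(By, cos φ₁ + Bx) = -30.67124°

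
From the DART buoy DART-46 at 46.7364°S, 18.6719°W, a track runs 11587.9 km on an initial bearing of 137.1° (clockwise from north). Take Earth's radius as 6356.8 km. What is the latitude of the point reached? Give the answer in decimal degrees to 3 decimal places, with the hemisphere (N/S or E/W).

17.730°S

δ = d/R = 11587.9/6356.8 = 1.822914 rad
φ₂ = arcsin(sin φ₁ cos δ + cos φ₁ sin δ cos θ)
   = arcsin(-0.72821·-0.24946 + 0.68536·0.96839·-0.73254) = -17.72961°
λ₂ = λ₁ + atan2(sin θ sin δ cos φ₁, cos δ − sin φ₁ sin φ₂) = 117.53381°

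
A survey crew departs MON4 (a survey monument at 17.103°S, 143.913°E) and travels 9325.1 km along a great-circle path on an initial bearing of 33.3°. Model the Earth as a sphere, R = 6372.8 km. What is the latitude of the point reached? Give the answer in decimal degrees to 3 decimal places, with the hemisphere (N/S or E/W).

49.700°N

δ = d/R = 9325.1/6372.8 = 1.463266 rad
φ₂ = arcsin(sin φ₁ cos δ + cos φ₁ sin δ cos θ)
   = arcsin(-0.29409·0.10732 + 0.95578·0.99422·0.83581) = 49.70007°
λ₂ = λ₁ + atan2(sin θ sin δ cos φ₁, cos δ − sin φ₁ sin φ₂) = -158.52832°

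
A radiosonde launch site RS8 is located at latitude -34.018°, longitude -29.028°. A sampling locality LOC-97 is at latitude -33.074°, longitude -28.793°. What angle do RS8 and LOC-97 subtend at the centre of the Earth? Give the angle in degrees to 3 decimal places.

0.964°

Δφ = 0.9440°,  Δλ = 0.2350°
a = sin²(Δφ/2) + cos φ₁ cos φ₂ sin²(Δλ/2) = 0.000071
c = 2·arcsin(√a) = 0.016827 rad = 0.9641°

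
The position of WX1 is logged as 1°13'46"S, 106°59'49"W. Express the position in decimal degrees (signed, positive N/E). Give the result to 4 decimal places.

-1.2294°, -106.9969°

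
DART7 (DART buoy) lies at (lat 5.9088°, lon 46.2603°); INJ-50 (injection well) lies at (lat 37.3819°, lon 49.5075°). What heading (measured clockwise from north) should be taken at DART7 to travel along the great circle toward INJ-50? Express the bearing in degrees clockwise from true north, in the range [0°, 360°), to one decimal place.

4.9°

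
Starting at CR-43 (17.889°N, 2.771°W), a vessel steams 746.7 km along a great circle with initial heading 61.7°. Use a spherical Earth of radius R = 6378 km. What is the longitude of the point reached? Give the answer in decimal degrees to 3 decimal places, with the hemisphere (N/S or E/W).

3.552°E

δ = d/R = 746.7/6378 = 0.117074 rad
φ₂ = arcsin(sin φ₁ cos δ + cos φ₁ sin δ cos θ)
   = arcsin(0.30717·0.99315 + 0.95165·0.11681·0.47409) = 20.96335°
λ₂ = λ₁ + atan2(sin θ sin δ cos φ₁, cos δ − sin φ₁ sin φ₂) = 3.55215°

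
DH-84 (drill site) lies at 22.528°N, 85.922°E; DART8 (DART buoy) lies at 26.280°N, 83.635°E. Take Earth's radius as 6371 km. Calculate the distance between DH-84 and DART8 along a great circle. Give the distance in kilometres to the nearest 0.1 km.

477.1 km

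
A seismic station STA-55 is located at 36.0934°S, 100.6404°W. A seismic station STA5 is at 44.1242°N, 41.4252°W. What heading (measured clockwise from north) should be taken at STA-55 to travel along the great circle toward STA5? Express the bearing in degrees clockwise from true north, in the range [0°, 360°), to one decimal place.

38.4°

Δλ = 59.2152°
y = sin Δλ · cos φ₂ = 0.616687
x = cos φ₁ sin φ₂ − sin φ₁ cos φ₂ cos Δλ = 0.779018
θ = atan2(y, x) = 38.3659° → 38.3659° (mod 360°)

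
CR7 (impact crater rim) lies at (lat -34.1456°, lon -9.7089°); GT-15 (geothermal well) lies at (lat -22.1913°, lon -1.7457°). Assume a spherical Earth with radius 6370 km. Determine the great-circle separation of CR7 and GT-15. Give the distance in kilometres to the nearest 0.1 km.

Δφ = 11.9543°,  Δλ = 7.9632°
a = sin²(Δφ/2) + cos φ₁ cos φ₂ sin²(Δλ/2) = 0.014538
c = 2·arcsin(√a) = 0.241736 rad = 13.8505°
d = R·c = 6370 × 0.241736 = 1539.9 km

1539.9 km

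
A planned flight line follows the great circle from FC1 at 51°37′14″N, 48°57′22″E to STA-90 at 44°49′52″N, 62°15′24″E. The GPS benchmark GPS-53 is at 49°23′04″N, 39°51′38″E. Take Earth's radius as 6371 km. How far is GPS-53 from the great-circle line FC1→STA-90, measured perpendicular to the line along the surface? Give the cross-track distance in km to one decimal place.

526.8 km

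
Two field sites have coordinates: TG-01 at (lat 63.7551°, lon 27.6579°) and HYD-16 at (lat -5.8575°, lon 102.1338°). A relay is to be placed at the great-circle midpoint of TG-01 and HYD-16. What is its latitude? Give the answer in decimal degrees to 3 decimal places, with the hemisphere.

33.699°N

Bx = cos φ₂ cos Δλ = 0.266246,  By = cos φ₂ sin Δλ = 0.958487
φₘ = atan2(sin φ₁ + sin φ₂, √((cos φ₁ + Bx)² + By²)) = 33.69881°
λₘ = λ₁ + atan2(By, cos φ₁ + Bx) = 81.18836°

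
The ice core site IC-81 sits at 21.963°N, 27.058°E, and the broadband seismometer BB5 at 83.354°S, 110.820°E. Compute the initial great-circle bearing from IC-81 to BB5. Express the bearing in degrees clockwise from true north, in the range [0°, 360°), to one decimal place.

Δλ = 83.7620°
y = sin Δλ · cos φ₂ = 0.115049
x = cos φ₁ sin φ₂ − sin φ₁ cos φ₂ cos Δλ = -0.925897
θ = atan2(y, x) = 172.9169° → 172.9169° (mod 360°)

172.9°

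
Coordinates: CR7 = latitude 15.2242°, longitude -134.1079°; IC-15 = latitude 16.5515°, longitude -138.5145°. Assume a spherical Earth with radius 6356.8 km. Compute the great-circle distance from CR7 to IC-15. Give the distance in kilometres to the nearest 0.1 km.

Δφ = 1.3273°,  Δλ = -4.4066°
a = sin²(Δφ/2) + cos φ₁ cos φ₂ sin²(Δλ/2) = 0.001501
c = 2·arcsin(√a) = 0.077511 rad = 4.4411°
d = R·c = 6356.8 × 0.077511 = 492.7 km

492.7 km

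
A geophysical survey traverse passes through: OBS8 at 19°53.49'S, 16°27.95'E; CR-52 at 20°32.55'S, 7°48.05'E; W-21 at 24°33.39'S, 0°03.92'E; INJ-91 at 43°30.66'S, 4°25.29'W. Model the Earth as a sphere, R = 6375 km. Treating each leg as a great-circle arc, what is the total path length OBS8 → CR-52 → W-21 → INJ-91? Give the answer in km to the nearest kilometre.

3967 km

OBS8: φ = -19.89150°, λ = +16.46583°
CR-52: φ = -20.54250°, λ = +7.80083°
W-21: φ = -24.55650°, λ = +0.06533°
INJ-91: φ = -43.51100°, λ = -4.42150°
OBS8→CR-52: c = 0.142352 rad, d = 907.50 km
CR-52→W-21: c = 0.142976 rad, d = 911.47 km
W-21→INJ-91: c = 0.336987 rad, d = 2148.29 km
Total = 907.50 + 911.47 + 2148.29 = 3967.26 km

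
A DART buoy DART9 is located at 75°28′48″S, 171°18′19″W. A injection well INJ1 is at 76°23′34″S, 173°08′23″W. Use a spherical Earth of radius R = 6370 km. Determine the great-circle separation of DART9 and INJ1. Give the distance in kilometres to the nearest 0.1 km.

112.9 km

DART9: φ = -75.48000°, λ = -171.30528°
INJ1: φ = -76.39278°, λ = -173.13972°
Δφ = -0.9128°,  Δλ = -1.8344°
a = sin²(Δφ/2) + cos φ₁ cos φ₂ sin²(Δλ/2) = 0.000079
c = 2·arcsin(√a) = 0.017727 rad = 1.0157°
d = R·c = 6370 × 0.017727 = 112.9 km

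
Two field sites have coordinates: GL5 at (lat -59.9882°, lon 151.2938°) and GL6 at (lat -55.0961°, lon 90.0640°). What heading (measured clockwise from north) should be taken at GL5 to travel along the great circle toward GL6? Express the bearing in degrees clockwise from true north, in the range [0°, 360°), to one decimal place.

251.1°

Δλ = -61.2298°
y = sin Δλ · cos φ₂ = -0.501567
x = cos φ₁ sin φ₂ − sin φ₁ cos φ₂ cos Δλ = -0.171728
θ = atan2(y, x) = -108.9003° → 251.0997° (mod 360°)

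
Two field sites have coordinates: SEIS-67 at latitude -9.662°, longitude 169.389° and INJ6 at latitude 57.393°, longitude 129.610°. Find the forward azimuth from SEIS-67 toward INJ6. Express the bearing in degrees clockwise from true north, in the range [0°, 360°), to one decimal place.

339.0°

Δλ = -39.7790°
y = sin Δλ · cos φ₂ = -0.344787
x = cos φ₁ sin φ₂ − sin φ₁ cos φ₂ cos Δλ = 0.899944
θ = atan2(y, x) = -20.9628° → 339.0372° (mod 360°)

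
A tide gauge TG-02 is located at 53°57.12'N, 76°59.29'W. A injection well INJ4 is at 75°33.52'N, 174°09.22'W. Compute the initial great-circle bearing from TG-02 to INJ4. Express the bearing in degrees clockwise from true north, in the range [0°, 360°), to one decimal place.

TG-02: φ = +53.95200°, λ = -76.98817°
INJ4: φ = +75.55867°, λ = -174.15367°
Δλ = -97.1655°
y = sin Δλ · cos φ₂ = -0.247441
x = cos φ₁ sin φ₂ − sin φ₁ cos φ₂ cos Δλ = 0.595021
θ = atan2(y, x) = -22.5801° → 337.4199° (mod 360°)

337.4°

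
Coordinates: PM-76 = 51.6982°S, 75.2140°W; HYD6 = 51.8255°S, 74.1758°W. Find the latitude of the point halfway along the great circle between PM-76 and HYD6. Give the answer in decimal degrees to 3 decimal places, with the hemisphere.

Bx = cos φ₂ cos Δλ = 0.617957,  By = cos φ₂ sin Δλ = 0.011199
φₘ = atan2(sin φ₁ + sin φ₂, √((cos φ₁ + Bx)² + By²)) = -51.76299°
λₘ = λ₁ + atan2(By, cos φ₁ + Bx) = -74.69563°

51.763°S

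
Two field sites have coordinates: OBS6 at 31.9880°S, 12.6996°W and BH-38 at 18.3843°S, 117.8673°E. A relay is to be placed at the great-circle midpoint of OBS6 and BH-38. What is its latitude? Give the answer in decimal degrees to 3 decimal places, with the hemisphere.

48.149°S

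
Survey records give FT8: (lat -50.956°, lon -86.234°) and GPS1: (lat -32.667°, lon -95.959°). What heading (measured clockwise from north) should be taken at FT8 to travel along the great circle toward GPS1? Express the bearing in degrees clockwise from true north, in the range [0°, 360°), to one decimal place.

Δλ = -9.7250°
y = sin Δλ · cos φ₂ = -0.142200
x = cos φ₁ sin φ₂ − sin φ₁ cos φ₂ cos Δλ = 0.304415
θ = atan2(y, x) = -25.0385° → 334.9615° (mod 360°)

335.0°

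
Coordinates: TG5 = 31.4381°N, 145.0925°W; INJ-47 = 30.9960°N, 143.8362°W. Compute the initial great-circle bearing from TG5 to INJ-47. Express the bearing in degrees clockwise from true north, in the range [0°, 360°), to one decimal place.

112.0°

Δλ = 1.2563°
y = sin Δλ · cos φ₂ = 0.018794
x = cos φ₁ sin φ₂ − sin φ₁ cos φ₂ cos Δλ = -0.007609
θ = atan2(y, x) = 112.0400° → 112.0400° (mod 360°)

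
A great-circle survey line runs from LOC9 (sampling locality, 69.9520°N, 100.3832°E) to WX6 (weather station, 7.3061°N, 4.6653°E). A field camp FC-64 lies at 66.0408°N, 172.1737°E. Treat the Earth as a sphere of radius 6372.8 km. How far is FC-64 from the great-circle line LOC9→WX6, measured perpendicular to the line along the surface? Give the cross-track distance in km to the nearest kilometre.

1578 km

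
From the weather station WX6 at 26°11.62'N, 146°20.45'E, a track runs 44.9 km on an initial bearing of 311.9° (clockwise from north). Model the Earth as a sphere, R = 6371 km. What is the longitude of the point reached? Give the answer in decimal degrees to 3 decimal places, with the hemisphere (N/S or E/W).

WX6: φ = +26.19367°, λ = +146.34083°
δ = d/R = 44.9/6371 = 0.007048 rad
φ₂ = arcsin(sin φ₁ cos δ + cos φ₁ sin δ cos θ)
   = arcsin(0.44141·0.99998 + 0.89731·0.00705·0.66783) = 26.46294°
λ₂ = λ₁ + atan2(sin θ sin δ cos φ₁, cos δ − sin φ₁ sin φ₂) = 146.00511°

146.005°E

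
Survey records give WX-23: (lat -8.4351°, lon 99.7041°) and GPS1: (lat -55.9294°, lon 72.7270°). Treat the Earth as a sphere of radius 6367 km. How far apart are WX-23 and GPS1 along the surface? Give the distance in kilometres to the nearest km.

Δφ = -47.4943°,  Δλ = -26.9771°
a = sin²(Δφ/2) + cos φ₁ cos φ₂ sin²(Δλ/2) = 0.192318
c = 2·arcsin(√a) = 0.907948 rad = 52.0216°
d = R·c = 6367 × 0.907948 = 5780.9 km

5781 km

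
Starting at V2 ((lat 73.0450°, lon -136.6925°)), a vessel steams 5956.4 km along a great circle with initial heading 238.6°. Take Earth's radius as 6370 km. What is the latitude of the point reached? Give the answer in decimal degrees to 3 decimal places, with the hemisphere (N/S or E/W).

26.468°N

δ = d/R = 5956.4/6370 = 0.935071 rad
φ₂ = arcsin(sin φ₁ cos δ + cos φ₁ sin δ cos θ)
   = arcsin(0.95653·0.59376 + 0.29162·0.80464·-0.52101) = 26.46803°
λ₂ = λ₁ + atan2(sin θ sin δ cos φ₁, cos δ − sin φ₁ sin φ₂) = 173.20265°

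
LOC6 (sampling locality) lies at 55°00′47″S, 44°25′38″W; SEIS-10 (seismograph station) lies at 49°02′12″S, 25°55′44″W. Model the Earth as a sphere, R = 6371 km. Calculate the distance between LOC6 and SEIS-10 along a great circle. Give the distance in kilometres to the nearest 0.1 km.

1423.5 km

LOC6: φ = -55.01306°, λ = -44.42722°
SEIS-10: φ = -49.03667°, λ = -25.92889°
Δφ = 5.9764°,  Δλ = 18.4983°
a = sin²(Δφ/2) + cos φ₁ cos φ₂ sin²(Δλ/2) = 0.012428
c = 2·arcsin(√a) = 0.223430 rad = 12.8016°
d = R·c = 6371 × 0.223430 = 1423.5 km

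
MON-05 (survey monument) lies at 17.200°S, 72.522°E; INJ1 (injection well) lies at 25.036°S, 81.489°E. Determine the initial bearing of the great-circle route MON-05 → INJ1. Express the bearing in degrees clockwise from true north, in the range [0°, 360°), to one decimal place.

Δλ = 8.9670°
y = sin Δλ · cos φ₂ = 0.141221
x = cos φ₁ sin φ₂ − sin φ₁ cos φ₂ cos Δλ = -0.139613
θ = atan2(y, x) = 134.6719° → 134.6719° (mod 360°)

134.7°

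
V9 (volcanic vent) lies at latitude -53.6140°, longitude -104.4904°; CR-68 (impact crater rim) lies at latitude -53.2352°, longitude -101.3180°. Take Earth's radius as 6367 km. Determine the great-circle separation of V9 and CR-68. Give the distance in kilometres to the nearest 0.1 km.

214.2 km

Δφ = 0.3788°,  Δλ = 3.1724°
a = sin²(Δφ/2) + cos φ₁ cos φ₂ sin²(Δλ/2) = 0.000283
c = 2·arcsin(√a) = 0.033646 rad = 1.9278°
d = R·c = 6367 × 0.033646 = 214.2 km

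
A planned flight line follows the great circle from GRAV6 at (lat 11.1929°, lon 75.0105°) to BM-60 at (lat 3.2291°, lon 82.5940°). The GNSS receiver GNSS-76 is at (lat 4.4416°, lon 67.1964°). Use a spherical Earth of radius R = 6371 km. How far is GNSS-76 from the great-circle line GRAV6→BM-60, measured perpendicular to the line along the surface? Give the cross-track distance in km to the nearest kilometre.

1140 km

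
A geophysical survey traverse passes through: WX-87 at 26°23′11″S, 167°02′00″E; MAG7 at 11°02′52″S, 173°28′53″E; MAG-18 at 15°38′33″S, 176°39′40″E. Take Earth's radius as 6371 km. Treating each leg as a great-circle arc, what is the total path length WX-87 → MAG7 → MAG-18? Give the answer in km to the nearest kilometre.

WX-87: φ = -26.38639°, λ = +167.03333°
MAG7: φ = -11.04778°, λ = +173.48139°
MAG-18: φ = -15.64250°, λ = +176.66111°
WX-87→MAG7: c = 0.287987 rad, d = 1834.77 km
MAG7→MAG-18: c = 0.096669 rad, d = 615.88 km
Total = 1834.77 + 615.88 = 2450.64 km

2451 km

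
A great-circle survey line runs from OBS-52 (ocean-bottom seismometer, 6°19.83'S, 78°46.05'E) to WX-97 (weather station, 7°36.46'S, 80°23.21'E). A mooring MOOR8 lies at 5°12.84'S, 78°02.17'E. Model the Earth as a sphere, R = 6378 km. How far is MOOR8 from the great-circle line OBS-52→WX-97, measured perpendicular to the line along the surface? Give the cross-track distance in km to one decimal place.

46.6 km

OBS-52: φ = -6.33050°, λ = +78.76750°
WX-97: φ = -7.60767°, λ = +80.38683°
MOOR8: φ = -5.21400°, λ = +78.03617°
δ₁₃ = central angle OBS-52→MOOR8 = 0.023259 rad  (haversine)
θ₁₃ = bearing OBS-52→MOOR8 = 326.870°,  θ₁₂ = bearing OBS-52→WX-97 = 128.565°
dₓₜ = R·arcsin(sin δ₁₃ · sin(θ₁₃ − θ₁₂)) = 6378·arcsin(0.02326·sin(198.305°)) = -46.588 km
|dₓₜ| = 46.588 km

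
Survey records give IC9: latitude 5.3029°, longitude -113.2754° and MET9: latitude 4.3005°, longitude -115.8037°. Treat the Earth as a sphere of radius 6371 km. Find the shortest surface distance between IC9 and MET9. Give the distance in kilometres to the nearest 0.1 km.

Δφ = -1.0024°,  Δλ = -2.5283°
a = sin²(Δφ/2) + cos φ₁ cos φ₂ sin²(Δλ/2) = 0.000560
c = 2·arcsin(√a) = 0.047324 rad = 2.7115°
d = R·c = 6371 × 0.047324 = 301.5 km

301.5 km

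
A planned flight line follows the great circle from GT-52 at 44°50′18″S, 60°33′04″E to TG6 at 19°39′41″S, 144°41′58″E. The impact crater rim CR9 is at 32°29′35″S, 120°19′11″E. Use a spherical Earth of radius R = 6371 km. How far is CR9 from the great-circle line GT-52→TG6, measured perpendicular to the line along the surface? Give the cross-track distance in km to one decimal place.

322.6 km

GT-52: φ = -44.83833°, λ = +60.55111°
TG6: φ = -19.66139°, λ = +144.69944°
CR9: φ = -32.49306°, λ = +120.31972°
δ₁₃ = central angle GT-52→CR9 = 0.823144 rad  (haversine)
θ₁₃ = bearing GT-52→CR9 = 96.380°,  θ₁₂ = bearing GT-52→TG6 = 100.338°
dₓₜ = R·arcsin(sin δ₁₃ · sin(θ₁₃ − θ₁₂)) = 6371·arcsin(0.73329·sin(-3.958°)) = -322.615 km
|dₓₜ| = 322.615 km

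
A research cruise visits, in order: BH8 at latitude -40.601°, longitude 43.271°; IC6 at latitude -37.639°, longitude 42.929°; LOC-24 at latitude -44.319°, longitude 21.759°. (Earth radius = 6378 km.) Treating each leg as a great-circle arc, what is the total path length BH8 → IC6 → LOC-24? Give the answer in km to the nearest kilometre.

2252 km

BH8→IC6: c = 0.051904 rad, d = 331.04 km
IC6→LOC-24: c = 0.301217 rad, d = 1921.16 km
Total = 331.04 + 1921.16 = 2252.20 km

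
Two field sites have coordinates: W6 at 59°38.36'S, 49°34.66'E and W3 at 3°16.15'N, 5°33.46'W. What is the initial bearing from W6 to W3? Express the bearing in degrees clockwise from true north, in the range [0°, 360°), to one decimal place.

302.5°

W6: φ = -59.63933°, λ = +49.57767°
W3: φ = +3.26917°, λ = -5.55767°
Δλ = -55.1353°
y = sin Δλ · cos φ₂ = -0.819169
x = cos φ₁ sin φ₂ − sin φ₁ cos φ₂ cos Δλ = 0.521267
θ = atan2(y, x) = -57.5299° → 302.4701° (mod 360°)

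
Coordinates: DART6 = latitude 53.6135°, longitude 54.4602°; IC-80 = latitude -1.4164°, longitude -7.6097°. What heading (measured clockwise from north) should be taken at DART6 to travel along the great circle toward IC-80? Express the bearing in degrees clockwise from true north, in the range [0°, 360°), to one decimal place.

246.1°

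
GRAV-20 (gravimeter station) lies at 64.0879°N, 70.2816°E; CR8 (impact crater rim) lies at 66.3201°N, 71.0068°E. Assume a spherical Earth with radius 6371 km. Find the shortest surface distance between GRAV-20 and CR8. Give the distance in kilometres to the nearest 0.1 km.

250.5 km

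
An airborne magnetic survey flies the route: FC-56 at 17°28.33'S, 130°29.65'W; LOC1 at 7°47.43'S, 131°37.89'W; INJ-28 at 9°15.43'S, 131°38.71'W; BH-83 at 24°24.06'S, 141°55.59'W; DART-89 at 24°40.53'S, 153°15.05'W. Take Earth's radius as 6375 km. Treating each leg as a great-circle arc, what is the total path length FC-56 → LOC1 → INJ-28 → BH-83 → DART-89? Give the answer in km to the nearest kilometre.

FC-56: φ = -17.47217°, λ = -130.49417°
LOC1: φ = -7.79050°, λ = -131.63150°
INJ-28: φ = -9.25717°, λ = -131.64517°
BH-83: φ = -24.40100°, λ = -141.92650°
DART-89: φ = -24.67550°, λ = -153.25083°
FC-56→LOC1: c = 0.170080 rad, d = 1084.26 km
LOC1→INJ-28: c = 0.025599 rad, d = 163.20 km
INJ-28→BH-83: c = 0.314856 rad, d = 2007.21 km
BH-83→DART-89: c = 0.179809 rad, d = 1146.28 km
Total = 1084.26 + 163.20 + 2007.21 + 1146.28 = 4400.95 km

4401 km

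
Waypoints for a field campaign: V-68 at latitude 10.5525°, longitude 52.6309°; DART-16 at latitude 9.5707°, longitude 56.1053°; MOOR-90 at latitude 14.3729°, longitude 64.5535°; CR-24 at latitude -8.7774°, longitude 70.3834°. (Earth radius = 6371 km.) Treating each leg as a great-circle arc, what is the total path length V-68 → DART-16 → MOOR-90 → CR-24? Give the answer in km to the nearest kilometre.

4112 km

V-68→DART-16: c = 0.062116 rad, d = 395.74 km
DART-16→MOOR-90: c = 0.166779 rad, d = 1062.55 km
MOOR-90→CR-24: c = 0.416464 rad, d = 2653.29 km
Total = 395.74 + 1062.55 + 2653.29 = 4111.58 km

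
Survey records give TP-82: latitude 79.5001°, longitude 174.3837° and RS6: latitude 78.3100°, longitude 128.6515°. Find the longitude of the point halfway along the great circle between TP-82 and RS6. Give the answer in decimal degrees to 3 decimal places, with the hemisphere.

Bx = cos φ₂ cos Δλ = 0.141429,  By = cos φ₂ sin Δλ = -0.145091
φₘ = atan2(sin φ₁ + sin φ₂, √((cos φ₁ + Bx)² + By²)) = 79.75523°
λₘ = λ₁ + atan2(By, cos φ₁ + Bx) = 150.23810°

150.238°E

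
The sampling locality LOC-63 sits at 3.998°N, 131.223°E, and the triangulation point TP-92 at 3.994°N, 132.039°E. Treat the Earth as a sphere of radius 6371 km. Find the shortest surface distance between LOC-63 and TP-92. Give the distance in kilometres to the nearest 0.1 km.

Δφ = -0.0040°,  Δλ = 0.8160°
a = sin²(Δφ/2) + cos φ₁ cos φ₂ sin²(Δλ/2) = 0.000050
c = 2·arcsin(√a) = 0.014207 rad = 0.8140°
d = R·c = 6371 × 0.014207 = 90.5 km

90.5 km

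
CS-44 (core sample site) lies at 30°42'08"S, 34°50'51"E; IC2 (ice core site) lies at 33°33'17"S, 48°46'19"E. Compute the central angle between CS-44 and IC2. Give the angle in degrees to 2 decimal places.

CS-44: φ = -30.70222°, λ = +34.84750°
IC2: φ = -33.55472°, λ = +48.77194°
Δφ = -2.8525°,  Δλ = 13.9244°
a = sin²(Δφ/2) + cos φ₁ cos φ₂ sin²(Δλ/2) = 0.011148
c = 2·arcsin(√a) = 0.211561 rad = 12.1215°

12.12°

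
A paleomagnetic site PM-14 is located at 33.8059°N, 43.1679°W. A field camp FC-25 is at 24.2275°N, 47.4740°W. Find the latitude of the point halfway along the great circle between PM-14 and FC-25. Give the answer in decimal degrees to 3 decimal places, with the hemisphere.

29.034°N

Bx = cos φ₂ cos Δλ = 0.909349,  By = cos φ₂ sin Δλ = -0.068472
φₘ = atan2(sin φ₁ + sin φ₂, √((cos φ₁ + Bx)² + By²)) = 29.03383°
λₘ = λ₁ + atan2(By, cos φ₁ + Bx) = -45.42106°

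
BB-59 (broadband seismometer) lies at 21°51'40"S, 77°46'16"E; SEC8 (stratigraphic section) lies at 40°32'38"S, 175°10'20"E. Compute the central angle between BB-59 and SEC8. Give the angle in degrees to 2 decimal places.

BB-59: φ = -21.86111°, λ = +77.77111°
SEC8: φ = -40.54389°, λ = +175.17222°
Δφ = -18.6828°,  Δλ = 97.4011°
a = sin²(Δφ/2) + cos φ₁ cos φ₂ sin²(Δλ/2) = 0.424402
c = 2·arcsin(√a) = 1.419019 rad = 81.3038°

81.30°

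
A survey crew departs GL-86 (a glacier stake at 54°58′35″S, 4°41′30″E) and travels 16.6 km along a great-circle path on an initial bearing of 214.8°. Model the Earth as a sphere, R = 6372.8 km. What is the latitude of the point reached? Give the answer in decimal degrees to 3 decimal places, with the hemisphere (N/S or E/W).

GL-86: φ = -54.97639°, λ = +4.69167°
δ = d/R = 16.6/6372.8 = 0.002605 rad
φ₂ = arcsin(sin φ₁ cos δ + cos φ₁ sin δ cos θ)
   = arcsin(-0.81892·1.00000 + 0.57391·0.00260·-0.82115) = -55.09885°
λ₂ = λ₁ + atan2(sin θ sin δ cos φ₁, cos δ − sin φ₁ sin φ₂) = 4.54280°

55.099°S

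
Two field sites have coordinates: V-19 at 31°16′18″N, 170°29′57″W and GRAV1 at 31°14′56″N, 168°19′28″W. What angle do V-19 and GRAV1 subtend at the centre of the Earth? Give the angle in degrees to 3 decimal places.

1.859°

V-19: φ = +31.27167°, λ = -170.49917°
GRAV1: φ = +31.24889°, λ = -168.32444°
Δφ = -0.0228°,  Δλ = 2.1747°
a = sin²(Δφ/2) + cos φ₁ cos φ₂ sin²(Δλ/2) = 0.000263
c = 2·arcsin(√a) = 0.032447 rad = 1.8591°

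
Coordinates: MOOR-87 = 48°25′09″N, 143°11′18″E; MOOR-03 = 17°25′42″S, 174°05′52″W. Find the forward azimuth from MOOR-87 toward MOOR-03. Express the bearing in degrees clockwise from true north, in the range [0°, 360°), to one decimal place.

MOOR-87: φ = +48.41917°, λ = +143.18833°
MOOR-03: φ = -17.42833°, λ = -174.09778°
Δλ = 42.7139°
y = sin Δλ · cos φ₂ = 0.647197
x = cos φ₁ sin φ₂ − sin φ₁ cos φ₂ cos Δλ = -0.723156
θ = atan2(y, x) = 138.1727° → 138.1727° (mod 360°)

138.2°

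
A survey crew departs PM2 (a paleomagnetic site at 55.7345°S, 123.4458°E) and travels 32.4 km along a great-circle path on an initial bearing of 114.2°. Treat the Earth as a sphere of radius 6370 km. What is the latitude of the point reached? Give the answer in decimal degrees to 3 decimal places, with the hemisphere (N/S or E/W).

55.853°S

δ = d/R = 32.4/6370 = 0.005086 rad
φ₂ = arcsin(sin φ₁ cos δ + cos φ₁ sin δ cos θ)
   = arcsin(-0.82644·0.99999 + 0.56303·0.00509·-0.40992) = -55.85305°
λ₂ = λ₁ + atan2(sin θ sin δ cos φ₁, cos δ − sin φ₁ sin φ₂) = 123.91936°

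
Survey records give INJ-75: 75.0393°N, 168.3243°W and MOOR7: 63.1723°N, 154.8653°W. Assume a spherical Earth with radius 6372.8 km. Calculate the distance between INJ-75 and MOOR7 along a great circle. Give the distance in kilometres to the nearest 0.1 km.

Δφ = -11.8670°,  Δλ = 13.4590°
a = sin²(Δφ/2) + cos φ₁ cos φ₂ sin²(Δλ/2) = 0.012286
c = 2·arcsin(√a) = 0.222141 rad = 12.7278°
d = R·c = 6372.8 × 0.222141 = 1415.7 km

1415.7 km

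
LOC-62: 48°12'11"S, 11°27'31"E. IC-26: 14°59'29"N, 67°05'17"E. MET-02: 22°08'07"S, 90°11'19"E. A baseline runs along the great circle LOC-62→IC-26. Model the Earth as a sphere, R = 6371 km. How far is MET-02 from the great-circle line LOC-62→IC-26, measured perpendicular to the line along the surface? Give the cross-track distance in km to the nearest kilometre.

LOC-62: φ = -48.20306°, λ = +11.45861°
IC-26: φ = +14.99139°, λ = +67.08806°
MET-02: φ = -22.13528°, λ = +90.18861°
δ₁₃ = central angle LOC-62→MET-02 = 1.157578 rad  (haversine)
θ₁₃ = bearing LOC-62→MET-02 = 97.288°,  θ₁₂ = bearing LOC-62→IC-26 = 54.015°
dₓₜ = R·arcsin(sin δ₁₃ · sin(θ₁₃ − θ₁₂)) = 6371·arcsin(0.91583·sin(43.272°)) = 4323.908 km
|dₓₜ| = 4323.908 km

4324 km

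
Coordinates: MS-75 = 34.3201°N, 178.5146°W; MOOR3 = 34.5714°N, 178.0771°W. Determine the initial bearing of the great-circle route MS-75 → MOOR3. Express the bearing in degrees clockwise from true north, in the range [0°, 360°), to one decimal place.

55.0°

Δλ = 0.4375°
y = sin Δλ · cos φ₂ = 0.006287
x = cos φ₁ sin φ₂ − sin φ₁ cos φ₂ cos Δλ = 0.004400
θ = atan2(y, x) = 55.0181° → 55.0181° (mod 360°)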